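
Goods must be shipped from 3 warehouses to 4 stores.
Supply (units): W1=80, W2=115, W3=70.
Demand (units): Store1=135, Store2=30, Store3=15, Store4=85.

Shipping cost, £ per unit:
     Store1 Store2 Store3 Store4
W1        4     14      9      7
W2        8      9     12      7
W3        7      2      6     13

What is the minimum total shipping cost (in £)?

1480

An optimal shipping plan:
  W1→Store1: 80 units
  W2→Store1: 30 units
  W2→Store4: 85 units
  W3→Store1: 25 units
  W3→Store2: 30 units
  W3→Store3: 15 units
Total cost = £1480.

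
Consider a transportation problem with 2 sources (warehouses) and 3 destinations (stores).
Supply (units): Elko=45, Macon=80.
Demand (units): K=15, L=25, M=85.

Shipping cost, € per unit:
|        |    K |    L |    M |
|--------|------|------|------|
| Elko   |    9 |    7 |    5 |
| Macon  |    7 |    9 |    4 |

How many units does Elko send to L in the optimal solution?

25

Optimal shipments:
  Elko→L: 25 × €7 = €175
  Elko→M: 20 × €5 = €100
  Macon→K: 15 × €7 = €105
  Macon→M: 65 × €4 = €260
Total cost = €640.
So Elko→L carries 25 units.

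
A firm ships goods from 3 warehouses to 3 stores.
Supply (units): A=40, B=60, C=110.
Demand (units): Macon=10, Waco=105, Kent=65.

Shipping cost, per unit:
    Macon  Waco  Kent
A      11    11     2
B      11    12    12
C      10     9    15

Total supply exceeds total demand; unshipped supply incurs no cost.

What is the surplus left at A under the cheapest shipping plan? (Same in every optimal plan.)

0

An optimal plan:
  A–Kent: 40 × 2 = 80
  B–Macon: 5 × 11 = 55
  B–Kent: 25 × 12 = 300
  C–Macon: 5 × 10 = 50
  C–Waco: 105 × 9 = 945
Total cost = 1430.
A ships 40 of its 40, leaving 0.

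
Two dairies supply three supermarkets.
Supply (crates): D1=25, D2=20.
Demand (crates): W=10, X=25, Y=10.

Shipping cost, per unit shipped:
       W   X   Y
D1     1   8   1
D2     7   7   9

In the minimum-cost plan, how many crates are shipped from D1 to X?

Solving gives:
  D1→W: 10 × 1 = 10
  D1→X: 5 × 8 = 40
  D1→Y: 10 × 1 = 10
  D2→X: 20 × 7 = 140
Total cost = 200.
So D1→X carries 5 crates.

5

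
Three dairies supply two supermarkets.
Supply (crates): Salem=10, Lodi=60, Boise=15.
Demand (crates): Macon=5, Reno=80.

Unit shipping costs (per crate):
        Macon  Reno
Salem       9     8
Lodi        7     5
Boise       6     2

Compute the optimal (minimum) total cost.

A cheapest plan:
  Salem–Macon: 5 × 9 = 45
  Salem–Reno: 5 × 8 = 40
  Lodi–Reno: 60 × 5 = 300
  Boise–Reno: 15 × 2 = 30
Total = 45 + 40 + 300 + 30 = 415.

415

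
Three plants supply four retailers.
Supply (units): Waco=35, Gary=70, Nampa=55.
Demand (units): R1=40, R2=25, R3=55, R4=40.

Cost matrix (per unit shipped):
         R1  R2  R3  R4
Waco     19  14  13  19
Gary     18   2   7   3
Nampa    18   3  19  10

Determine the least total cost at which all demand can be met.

1460

Optimal allocation:
  Waco to R1: 10 × 19 = 190
  Waco to R3: 25 × 13 = 325
  Gary to R3: 30 × 7 = 210
  Gary to R4: 40 × 3 = 120
  Nampa to R1: 30 × 18 = 540
  Nampa to R2: 25 × 3 = 75
Total = 190 + 325 + 210 + 120 + 540 + 75 = 1460.
(Supply check: Waco ships 35; Gary ships 70; Nampa ships 55.)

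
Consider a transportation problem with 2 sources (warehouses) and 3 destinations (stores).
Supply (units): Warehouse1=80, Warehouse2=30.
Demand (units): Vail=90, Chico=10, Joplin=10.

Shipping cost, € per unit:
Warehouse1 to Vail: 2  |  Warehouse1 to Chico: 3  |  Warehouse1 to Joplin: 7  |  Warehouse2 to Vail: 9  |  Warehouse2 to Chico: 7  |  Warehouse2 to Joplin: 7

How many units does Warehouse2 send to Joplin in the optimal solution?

Optimal shipments:
  Warehouse1–Vail: 80 × €2 = €160
  Warehouse2–Vail: 10 × €9 = €90
  Warehouse2–Chico: 10 × €7 = €70
  Warehouse2–Joplin: 10 × €7 = €70
Total cost = €390.
So Warehouse2→Joplin carries 10 units.

10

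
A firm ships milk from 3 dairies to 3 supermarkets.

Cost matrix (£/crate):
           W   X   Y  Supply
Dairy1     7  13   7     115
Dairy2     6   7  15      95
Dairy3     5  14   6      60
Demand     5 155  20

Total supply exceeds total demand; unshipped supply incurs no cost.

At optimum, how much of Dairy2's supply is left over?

Minimum-cost shipments:
  Dairy1–X: 60 × £13 = £780
  Dairy2–X: 95 × £7 = £665
  Dairy3–W: 5 × £5 = £25
  Dairy3–Y: 20 × £6 = £120
Total cost = £1590.
Dairy2 ships 95 of its 95, leaving 0.

0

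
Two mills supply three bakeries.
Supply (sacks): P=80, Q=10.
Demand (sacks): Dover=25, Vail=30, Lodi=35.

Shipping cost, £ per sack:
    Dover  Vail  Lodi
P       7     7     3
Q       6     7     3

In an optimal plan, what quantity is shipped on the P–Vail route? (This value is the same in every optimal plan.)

Solving gives:
  P→Dover: 15 sacks
  P→Vail: 30 sacks
  P→Lodi: 35 sacks
  Q→Dover: 10 sacks
Total cost = £480.
So P→Vail carries 30 sacks.

30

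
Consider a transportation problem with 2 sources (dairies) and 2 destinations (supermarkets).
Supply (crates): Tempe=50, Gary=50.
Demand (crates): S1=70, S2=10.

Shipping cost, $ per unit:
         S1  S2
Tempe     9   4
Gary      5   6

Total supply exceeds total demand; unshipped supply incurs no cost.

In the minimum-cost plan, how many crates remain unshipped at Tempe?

20

Minimum-cost shipments:
  Tempe to S1: 20 crates
  Tempe to S2: 10 crates
  Gary to S1: 50 crates
Total cost = $470.
Tempe ships 30 of its 50, leaving 20.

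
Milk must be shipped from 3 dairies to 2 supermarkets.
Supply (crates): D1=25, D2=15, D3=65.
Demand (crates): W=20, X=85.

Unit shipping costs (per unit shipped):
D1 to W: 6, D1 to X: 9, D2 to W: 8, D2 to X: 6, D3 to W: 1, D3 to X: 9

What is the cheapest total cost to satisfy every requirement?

740

A cheapest plan:
  D1–X: 25 × 9 = 225
  D2–X: 15 × 6 = 90
  D3–W: 20 × 1 = 20
  D3–X: 45 × 9 = 405
Total = 225 + 90 + 20 + 405 = 740.
(Supply check: D1 ships 25; D2 ships 15; D3 ships 65.)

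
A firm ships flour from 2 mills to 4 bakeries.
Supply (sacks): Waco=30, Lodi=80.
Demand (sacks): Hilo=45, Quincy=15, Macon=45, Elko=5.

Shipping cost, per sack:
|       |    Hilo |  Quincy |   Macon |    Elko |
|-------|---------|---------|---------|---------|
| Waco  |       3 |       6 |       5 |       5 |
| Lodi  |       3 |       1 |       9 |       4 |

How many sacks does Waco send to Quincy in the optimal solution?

0

Optimal shipments:
  Waco–Macon: 30 × 5 = 150
  Lodi–Hilo: 45 × 3 = 135
  Lodi–Quincy: 15 × 1 = 15
  Lodi–Macon: 15 × 9 = 135
  Lodi–Elko: 5 × 4 = 20
Total cost = 455.
The route Waco→Quincy is not used.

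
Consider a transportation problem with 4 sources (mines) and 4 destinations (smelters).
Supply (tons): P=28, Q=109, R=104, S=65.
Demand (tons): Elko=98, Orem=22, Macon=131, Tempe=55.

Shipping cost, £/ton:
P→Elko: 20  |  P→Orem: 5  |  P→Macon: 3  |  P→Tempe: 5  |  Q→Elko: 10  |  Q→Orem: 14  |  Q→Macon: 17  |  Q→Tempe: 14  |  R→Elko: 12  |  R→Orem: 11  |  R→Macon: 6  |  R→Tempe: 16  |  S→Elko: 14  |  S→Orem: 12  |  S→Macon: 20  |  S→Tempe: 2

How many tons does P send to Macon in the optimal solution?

27

Solving gives:
  P->Orem: 1 tons
  P->Macon: 27 tons
  Q->Elko: 98 tons
  Q->Orem: 11 tons
  R->Macon: 104 tons
  S->Orem: 10 tons
  S->Tempe: 55 tons
Total cost = £2074.
So P→Macon carries 27 tons.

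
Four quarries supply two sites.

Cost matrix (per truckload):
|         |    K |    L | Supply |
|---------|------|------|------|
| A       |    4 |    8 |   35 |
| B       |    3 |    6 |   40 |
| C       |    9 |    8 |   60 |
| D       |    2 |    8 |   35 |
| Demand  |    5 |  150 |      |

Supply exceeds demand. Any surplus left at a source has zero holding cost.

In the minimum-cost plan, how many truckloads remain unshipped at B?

Minimum-cost shipments:
  A to L: 35 × 8 = 280
  B to L: 40 × 6 = 240
  C to L: 60 × 8 = 480
  D to K: 5 × 2 = 10
  D to L: 15 × 8 = 120
Total cost = 1130.
B ships 40 of its 40, leaving 0.

0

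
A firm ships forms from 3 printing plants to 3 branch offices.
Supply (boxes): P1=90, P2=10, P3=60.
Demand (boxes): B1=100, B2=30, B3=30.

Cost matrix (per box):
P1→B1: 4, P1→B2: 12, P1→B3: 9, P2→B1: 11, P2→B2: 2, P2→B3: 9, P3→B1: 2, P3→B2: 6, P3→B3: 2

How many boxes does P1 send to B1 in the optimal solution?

Solving gives:
  P1–B1: 90 × 4 = 360
  P2–B2: 10 × 2 = 20
  P3–B1: 10 × 2 = 20
  P3–B2: 20 × 6 = 120
  P3–B3: 30 × 2 = 60
Total cost = 580.
So P1→B1 carries 90 boxes.

90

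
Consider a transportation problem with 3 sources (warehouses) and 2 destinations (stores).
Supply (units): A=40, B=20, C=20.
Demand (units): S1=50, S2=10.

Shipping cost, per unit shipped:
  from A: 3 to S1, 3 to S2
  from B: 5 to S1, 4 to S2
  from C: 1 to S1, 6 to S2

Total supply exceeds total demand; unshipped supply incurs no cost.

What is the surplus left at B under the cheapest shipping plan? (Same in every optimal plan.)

20

Minimum-cost shipments:
  A–S1: 30 × 3 = 90
  A–S2: 10 × 3 = 30
  C–S1: 20 × 1 = 20
Total cost = 140.
B ships 0 of its 20, leaving 20.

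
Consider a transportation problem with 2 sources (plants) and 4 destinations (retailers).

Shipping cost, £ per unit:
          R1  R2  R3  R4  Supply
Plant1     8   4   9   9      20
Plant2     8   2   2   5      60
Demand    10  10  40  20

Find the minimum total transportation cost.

One minimum-cost allocation:
  Plant1→R1: 10 × £8 = £80
  Plant1→R2: 10 × £4 = £40
  Plant2→R3: 40 × £2 = £80
  Plant2→R4: 20 × £5 = £100
Total = 80 + 40 + 80 + 100 = £300.

300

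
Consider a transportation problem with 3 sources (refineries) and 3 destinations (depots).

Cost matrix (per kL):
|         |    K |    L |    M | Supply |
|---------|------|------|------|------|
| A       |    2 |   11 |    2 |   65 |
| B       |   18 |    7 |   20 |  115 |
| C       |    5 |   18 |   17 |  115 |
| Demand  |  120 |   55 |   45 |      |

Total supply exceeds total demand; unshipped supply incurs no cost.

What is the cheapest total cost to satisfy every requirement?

1015

One minimum-cost allocation:
  A–K: 20 × 2 = 40
  A–M: 45 × 2 = 90
  B–L: 55 × 7 = 385
  C–K: 100 × 5 = 500
Total = 40 + 90 + 385 + 500 = 1015.
(Supply check: A ships 65; B ships 55; C ships 100.)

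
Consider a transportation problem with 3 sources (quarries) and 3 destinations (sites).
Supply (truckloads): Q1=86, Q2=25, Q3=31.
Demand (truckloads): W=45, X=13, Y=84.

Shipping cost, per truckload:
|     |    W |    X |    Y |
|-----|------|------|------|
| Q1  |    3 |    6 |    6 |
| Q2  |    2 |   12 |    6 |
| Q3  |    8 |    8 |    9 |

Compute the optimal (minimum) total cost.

772

An optimal shipping plan:
  Q1–W: 20 × 3 = 60
  Q1–Y: 66 × 6 = 396
  Q2–W: 25 × 2 = 50
  Q3–X: 13 × 8 = 104
  Q3–Y: 18 × 9 = 162
Total = 60 + 396 + 50 + 104 + 162 = 772.
(Supply check: Q1 ships 86; Q2 ships 25; Q3 ships 31.)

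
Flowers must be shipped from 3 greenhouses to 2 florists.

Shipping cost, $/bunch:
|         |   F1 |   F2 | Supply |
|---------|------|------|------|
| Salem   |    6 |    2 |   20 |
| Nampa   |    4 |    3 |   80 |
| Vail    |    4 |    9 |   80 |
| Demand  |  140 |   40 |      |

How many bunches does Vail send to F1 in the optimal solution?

Optimal shipments:
  Salem→F2: 20 × $2 = $40
  Nampa→F1: 60 × $4 = $240
  Nampa→F2: 20 × $3 = $60
  Vail→F1: 80 × $4 = $320
Total cost = $660.
So Vail→F1 carries 80 bunches.

80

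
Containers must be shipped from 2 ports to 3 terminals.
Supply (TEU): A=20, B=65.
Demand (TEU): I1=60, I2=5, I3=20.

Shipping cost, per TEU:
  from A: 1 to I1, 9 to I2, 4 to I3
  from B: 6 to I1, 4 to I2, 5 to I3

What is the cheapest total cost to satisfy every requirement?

380

One minimum-cost allocation:
  A to I1: 20 × 1 = 20
  B to I1: 40 × 6 = 240
  B to I2: 5 × 4 = 20
  B to I3: 20 × 5 = 100
Total = 20 + 240 + 20 + 100 = 380.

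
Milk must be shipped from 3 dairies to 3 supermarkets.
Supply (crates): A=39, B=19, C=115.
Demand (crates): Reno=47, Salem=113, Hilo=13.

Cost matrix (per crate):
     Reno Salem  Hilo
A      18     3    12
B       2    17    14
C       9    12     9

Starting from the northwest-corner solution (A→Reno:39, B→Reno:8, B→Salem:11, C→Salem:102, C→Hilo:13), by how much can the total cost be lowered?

834

Current plan cost = 39·18 + 8·2 + 11·17 + 102·12 + 13·9 = 2246.
Optimal plan:
  A→Salem: 39 × 3 = 117
  B→Reno: 19 × 2 = 38
  C→Reno: 28 × 9 = 252
  C→Salem: 74 × 12 = 888
  C→Hilo: 13 × 9 = 117
Optimal cost = 1412.
Saving = 2246 − 1412 = 834.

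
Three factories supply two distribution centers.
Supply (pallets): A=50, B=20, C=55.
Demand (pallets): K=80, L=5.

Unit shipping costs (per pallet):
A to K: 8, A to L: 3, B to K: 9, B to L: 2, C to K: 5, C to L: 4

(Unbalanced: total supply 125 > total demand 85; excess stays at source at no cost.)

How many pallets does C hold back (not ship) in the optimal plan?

An optimal plan:
  A–K: 25 × 8 = 200
  B–L: 5 × 2 = 10
  C–K: 55 × 5 = 275
Total cost = 485.
C ships 55 of its 55, leaving 0.

0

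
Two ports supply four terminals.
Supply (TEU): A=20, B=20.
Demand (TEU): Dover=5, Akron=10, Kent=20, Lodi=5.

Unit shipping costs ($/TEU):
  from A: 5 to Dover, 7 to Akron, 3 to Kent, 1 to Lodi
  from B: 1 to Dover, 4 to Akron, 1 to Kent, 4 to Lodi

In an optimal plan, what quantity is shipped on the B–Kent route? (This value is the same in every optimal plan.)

Solving gives:
  A to Kent: 15 × $3 = $45
  A to Lodi: 5 × $1 = $5
  B to Dover: 5 × $1 = $5
  B to Akron: 10 × $4 = $40
  B to Kent: 5 × $1 = $5
Total cost = $100.
So B→Kent carries 5 TEU.

5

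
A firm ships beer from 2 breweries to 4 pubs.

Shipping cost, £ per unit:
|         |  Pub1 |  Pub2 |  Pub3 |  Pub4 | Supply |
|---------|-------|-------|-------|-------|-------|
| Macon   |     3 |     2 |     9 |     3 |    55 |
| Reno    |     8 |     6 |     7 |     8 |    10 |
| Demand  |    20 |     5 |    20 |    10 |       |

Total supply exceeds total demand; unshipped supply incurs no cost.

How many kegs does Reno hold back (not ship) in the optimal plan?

An optimal plan:
  Macon->Pub1: 20 kegs
  Macon->Pub2: 5 kegs
  Macon->Pub3: 10 kegs
  Macon->Pub4: 10 kegs
  Reno->Pub3: 10 kegs
Total cost = £260.
Reno ships 10 of its 10, leaving 0.

0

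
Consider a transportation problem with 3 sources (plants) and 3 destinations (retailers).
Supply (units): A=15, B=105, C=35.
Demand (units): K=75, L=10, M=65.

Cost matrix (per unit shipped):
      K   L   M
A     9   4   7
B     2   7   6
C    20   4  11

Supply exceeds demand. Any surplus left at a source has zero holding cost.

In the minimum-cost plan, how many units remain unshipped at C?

An optimal plan:
  A→M: 15 × 7 = 105
  B→K: 75 × 2 = 150
  B→M: 30 × 6 = 180
  C→L: 10 × 4 = 40
  C→M: 20 × 11 = 220
Total cost = 695.
C ships 30 of its 35, leaving 5.

5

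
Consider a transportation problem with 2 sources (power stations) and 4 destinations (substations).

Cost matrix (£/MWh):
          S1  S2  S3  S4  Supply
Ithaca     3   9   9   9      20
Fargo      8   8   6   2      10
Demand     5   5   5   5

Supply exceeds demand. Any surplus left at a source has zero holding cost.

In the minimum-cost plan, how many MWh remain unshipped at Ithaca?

10

An optimal plan:
  Ithaca–S1: 5 × £3 = £15
  Ithaca–S2: 5 × £9 = £45
  Fargo–S3: 5 × £6 = £30
  Fargo–S4: 5 × £2 = £10
Total cost = £100.
Ithaca ships 10 of its 20, leaving 10.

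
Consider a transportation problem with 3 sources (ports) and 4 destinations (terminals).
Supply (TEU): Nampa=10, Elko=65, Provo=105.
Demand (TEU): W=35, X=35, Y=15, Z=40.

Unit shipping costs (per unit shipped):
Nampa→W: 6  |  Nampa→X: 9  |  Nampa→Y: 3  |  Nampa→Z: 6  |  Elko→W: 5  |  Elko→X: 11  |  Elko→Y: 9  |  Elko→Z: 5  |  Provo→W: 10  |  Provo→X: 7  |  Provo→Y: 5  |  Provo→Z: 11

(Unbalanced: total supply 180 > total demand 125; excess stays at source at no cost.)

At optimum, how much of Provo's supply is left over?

55

Minimum-cost shipments:
  Nampa→Z: 10 × 6 = 60
  Elko→W: 35 × 5 = 175
  Elko→Z: 30 × 5 = 150
  Provo→X: 35 × 7 = 245
  Provo→Y: 15 × 5 = 75
Total cost = 705.
Provo ships 50 of its 105, leaving 55.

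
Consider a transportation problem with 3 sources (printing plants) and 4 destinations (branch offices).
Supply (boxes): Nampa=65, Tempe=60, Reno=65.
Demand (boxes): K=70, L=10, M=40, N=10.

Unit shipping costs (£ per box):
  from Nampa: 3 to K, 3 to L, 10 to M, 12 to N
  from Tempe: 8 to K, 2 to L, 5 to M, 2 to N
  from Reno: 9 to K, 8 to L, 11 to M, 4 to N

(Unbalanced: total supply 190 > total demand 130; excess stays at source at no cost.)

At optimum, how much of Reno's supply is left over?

60

Minimum-cost shipments:
  Nampa->K: 65 × £3 = £195
  Tempe->L: 10 × £2 = £20
  Tempe->M: 40 × £5 = £200
  Tempe->N: 10 × £2 = £20
  Reno->K: 5 × £9 = £45
Total cost = £480.
Reno ships 5 of its 65, leaving 60.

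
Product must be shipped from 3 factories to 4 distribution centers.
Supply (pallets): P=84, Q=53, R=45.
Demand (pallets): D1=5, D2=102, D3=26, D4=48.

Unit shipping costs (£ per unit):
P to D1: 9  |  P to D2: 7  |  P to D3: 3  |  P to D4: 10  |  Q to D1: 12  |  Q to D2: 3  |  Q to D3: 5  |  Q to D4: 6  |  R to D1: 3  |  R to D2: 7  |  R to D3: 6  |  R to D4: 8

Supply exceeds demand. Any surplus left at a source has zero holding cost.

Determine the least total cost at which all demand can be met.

An optimal shipping plan:
  P to D2: 49 pallets
  P to D3: 26 pallets
  P to D4: 8 pallets
  Q to D2: 53 pallets
  R to D1: 5 pallets
  R to D4: 40 pallets
Total cost = £995.

995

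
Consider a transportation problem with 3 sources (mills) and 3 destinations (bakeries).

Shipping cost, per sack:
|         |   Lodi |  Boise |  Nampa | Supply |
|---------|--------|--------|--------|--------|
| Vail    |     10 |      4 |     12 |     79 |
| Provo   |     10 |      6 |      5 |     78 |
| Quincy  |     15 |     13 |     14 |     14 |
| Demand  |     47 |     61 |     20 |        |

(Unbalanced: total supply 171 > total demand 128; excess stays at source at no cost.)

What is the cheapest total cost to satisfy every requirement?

814

Optimal allocation:
  Vail–Boise: 61 × 4 = 244
  Provo–Lodi: 47 × 10 = 470
  Provo–Nampa: 20 × 5 = 100
Total = 244 + 470 + 100 = 814.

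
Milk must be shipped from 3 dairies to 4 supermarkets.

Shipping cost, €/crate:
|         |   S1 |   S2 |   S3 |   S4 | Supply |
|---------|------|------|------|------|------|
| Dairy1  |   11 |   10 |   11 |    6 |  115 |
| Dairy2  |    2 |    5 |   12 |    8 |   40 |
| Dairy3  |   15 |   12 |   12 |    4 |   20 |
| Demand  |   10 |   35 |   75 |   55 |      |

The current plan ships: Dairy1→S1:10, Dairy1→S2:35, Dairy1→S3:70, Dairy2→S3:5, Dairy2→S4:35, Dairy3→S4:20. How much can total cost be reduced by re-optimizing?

315

Current plan cost = 10·11 + 35·10 + 70·11 + 5·12 + 35·8 + 20·4 = €1650.
Optimal plan:
  Dairy1 to S2: 5 × €10 = €50
  Dairy1 to S3: 75 × €11 = €825
  Dairy1 to S4: 35 × €6 = €210
  Dairy2 to S1: 10 × €2 = €20
  Dairy2 to S2: 30 × €5 = €150
  Dairy3 to S4: 20 × €4 = €80
Optimal cost = €1335.
Saving = 1650 − 1335 = €315.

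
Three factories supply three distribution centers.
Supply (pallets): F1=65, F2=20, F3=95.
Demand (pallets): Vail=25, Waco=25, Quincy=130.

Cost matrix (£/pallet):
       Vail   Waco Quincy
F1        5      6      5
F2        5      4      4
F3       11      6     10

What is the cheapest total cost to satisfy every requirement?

A cheapest plan:
  F1–Vail: 25 × £5 = £125
  F1–Quincy: 40 × £5 = £200
  F2–Quincy: 20 × £4 = £80
  F3–Waco: 25 × £6 = £150
  F3–Quincy: 70 × £10 = £700
Total = 125 + 200 + 80 + 150 + 700 = £1255.
(Supply check: F1 ships 65; F2 ships 20; F3 ships 95.)

1255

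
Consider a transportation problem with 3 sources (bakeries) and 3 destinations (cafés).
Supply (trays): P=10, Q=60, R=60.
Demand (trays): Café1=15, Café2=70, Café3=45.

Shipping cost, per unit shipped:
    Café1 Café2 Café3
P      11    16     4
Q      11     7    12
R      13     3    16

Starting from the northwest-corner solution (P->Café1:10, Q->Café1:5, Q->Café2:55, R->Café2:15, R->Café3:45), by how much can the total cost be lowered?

440

Current plan cost = 10·11 + 5·11 + 55·7 + 15·3 + 45·16 = 1315.
Optimal plan:
  P to Café3: 10 × 4 = 40
  Q to Café1: 15 × 11 = 165
  Q to Café2: 10 × 7 = 70
  Q to Café3: 35 × 12 = 420
  R to Café2: 60 × 3 = 180
Optimal cost = 875.
Saving = 1315 − 875 = 440.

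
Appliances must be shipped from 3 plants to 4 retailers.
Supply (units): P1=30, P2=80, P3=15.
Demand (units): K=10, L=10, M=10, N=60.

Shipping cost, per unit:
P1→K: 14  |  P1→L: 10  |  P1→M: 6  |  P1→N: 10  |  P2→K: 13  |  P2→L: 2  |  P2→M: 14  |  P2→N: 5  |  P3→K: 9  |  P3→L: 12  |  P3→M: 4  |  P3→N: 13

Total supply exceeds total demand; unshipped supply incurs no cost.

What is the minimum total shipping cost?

460

Optimal allocation:
  P1->M: 5 × 6 = 30
  P2->L: 10 × 2 = 20
  P2->N: 60 × 5 = 300
  P3->K: 10 × 9 = 90
  P3->M: 5 × 4 = 20
Total = 30 + 20 + 300 + 90 + 20 = 460.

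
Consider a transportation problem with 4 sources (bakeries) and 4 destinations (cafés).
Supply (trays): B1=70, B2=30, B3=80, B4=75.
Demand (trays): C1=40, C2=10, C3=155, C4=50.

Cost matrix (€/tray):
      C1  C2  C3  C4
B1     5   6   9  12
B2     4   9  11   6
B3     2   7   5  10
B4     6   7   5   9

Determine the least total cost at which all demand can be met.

1455

A cheapest plan:
  B1->C1: 40 × €5 = €200
  B1->C2: 10 × €6 = €60
  B1->C4: 20 × €12 = €240
  B2->C4: 30 × €6 = €180
  B3->C3: 80 × €5 = €400
  B4->C3: 75 × €5 = €375
Total = 200 + 60 + 240 + 180 + 400 + 375 = €1455.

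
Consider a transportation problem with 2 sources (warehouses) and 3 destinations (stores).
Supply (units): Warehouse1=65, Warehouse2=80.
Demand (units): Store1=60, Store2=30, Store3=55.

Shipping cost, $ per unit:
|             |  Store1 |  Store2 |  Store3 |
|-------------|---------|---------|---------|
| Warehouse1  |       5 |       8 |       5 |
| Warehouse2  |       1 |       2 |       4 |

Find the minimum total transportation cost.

One minimum-cost allocation:
  Warehouse1–Store1: 10 units
  Warehouse1–Store3: 55 units
  Warehouse2–Store1: 50 units
  Warehouse2–Store2: 30 units
Total cost = $435.
(Supply check: Warehouse1 ships 65; Warehouse2 ships 80.)

435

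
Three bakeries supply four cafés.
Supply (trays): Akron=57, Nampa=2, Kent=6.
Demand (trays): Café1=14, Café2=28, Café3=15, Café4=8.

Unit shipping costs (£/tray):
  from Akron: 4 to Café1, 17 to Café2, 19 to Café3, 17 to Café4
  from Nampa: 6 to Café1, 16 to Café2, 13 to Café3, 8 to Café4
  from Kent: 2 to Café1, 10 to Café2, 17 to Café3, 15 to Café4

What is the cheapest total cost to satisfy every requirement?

Optimal allocation:
  Akron–Café1: 14 × £4 = £56
  Akron–Café2: 22 × £17 = £374
  Akron–Café3: 15 × £19 = £285
  Akron–Café4: 6 × £17 = £102
  Nampa–Café4: 2 × £8 = £16
  Kent–Café2: 6 × £10 = £60
Total = 56 + 374 + 285 + 102 + 16 + 60 = £893.

893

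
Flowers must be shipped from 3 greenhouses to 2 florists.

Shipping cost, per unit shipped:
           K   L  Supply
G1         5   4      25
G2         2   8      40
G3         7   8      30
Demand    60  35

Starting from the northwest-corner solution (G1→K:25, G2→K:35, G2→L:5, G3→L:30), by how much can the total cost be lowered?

75

Current plan cost = 25·5 + 35·2 + 5·8 + 30·8 = 475.
Optimal plan:
  G1–L: 25 × 4 = 100
  G2–K: 40 × 2 = 80
  G3–K: 20 × 7 = 140
  G3–L: 10 × 8 = 80
Optimal cost = 400.
Saving = 475 − 400 = 75.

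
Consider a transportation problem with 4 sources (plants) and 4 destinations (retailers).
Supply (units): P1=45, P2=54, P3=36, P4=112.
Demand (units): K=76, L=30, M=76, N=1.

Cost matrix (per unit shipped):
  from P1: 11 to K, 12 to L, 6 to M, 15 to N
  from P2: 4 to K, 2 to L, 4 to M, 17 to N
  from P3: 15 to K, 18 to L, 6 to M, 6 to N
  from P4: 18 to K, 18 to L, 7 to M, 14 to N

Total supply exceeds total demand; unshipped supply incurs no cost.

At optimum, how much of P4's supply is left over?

64

An optimal plan:
  P1->K: 45 × 11 = 495
  P2->K: 24 × 4 = 96
  P2->L: 30 × 2 = 60
  P3->K: 7 × 15 = 105
  P3->M: 28 × 6 = 168
  P3->N: 1 × 6 = 6
  P4->M: 48 × 7 = 336
Total cost = 1266.
P4 ships 48 of its 112, leaving 64.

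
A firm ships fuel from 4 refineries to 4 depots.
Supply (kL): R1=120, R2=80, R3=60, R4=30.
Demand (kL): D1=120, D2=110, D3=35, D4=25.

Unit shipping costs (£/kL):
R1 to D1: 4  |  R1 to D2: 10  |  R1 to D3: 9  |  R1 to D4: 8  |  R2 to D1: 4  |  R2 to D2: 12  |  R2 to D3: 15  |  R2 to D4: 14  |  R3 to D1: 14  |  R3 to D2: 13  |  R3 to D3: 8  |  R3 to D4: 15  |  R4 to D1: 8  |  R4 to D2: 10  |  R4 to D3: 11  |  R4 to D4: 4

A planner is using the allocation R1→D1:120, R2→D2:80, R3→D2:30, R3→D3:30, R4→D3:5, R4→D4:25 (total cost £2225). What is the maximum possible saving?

Current plan cost = 120·4 + 80·12 + 30·13 + 30·8 + 5·11 + 25·4 = £2225.
Optimal plan:
  R1 to D1: 40 kL
  R1 to D2: 80 kL
  R2 to D1: 80 kL
  R3 to D2: 25 kL
  R3 to D3: 35 kL
  R4 to D2: 5 kL
  R4 to D4: 25 kL
Optimal cost = £2035.
Saving = 2225 − 2035 = £190.

190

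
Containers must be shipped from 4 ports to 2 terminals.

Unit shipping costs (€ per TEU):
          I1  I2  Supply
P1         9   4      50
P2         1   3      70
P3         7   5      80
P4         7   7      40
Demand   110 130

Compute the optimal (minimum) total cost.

Optimal allocation:
  P1->I2: 50 TEU
  P2->I1: 70 TEU
  P3->I2: 80 TEU
  P4->I1: 40 TEU
Total cost = €950.

950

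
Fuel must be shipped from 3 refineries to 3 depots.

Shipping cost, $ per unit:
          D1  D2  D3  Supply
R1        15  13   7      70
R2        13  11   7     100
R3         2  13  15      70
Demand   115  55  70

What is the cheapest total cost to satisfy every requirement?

1820

One minimum-cost allocation:
  R1–D3: 70 × $7 = $490
  R2–D1: 45 × $13 = $585
  R2–D2: 55 × $11 = $605
  R3–D1: 70 × $2 = $140
Total = 490 + 585 + 605 + 140 = $1820.
(Supply check: R1 ships 70; R2 ships 100; R3 ships 70.)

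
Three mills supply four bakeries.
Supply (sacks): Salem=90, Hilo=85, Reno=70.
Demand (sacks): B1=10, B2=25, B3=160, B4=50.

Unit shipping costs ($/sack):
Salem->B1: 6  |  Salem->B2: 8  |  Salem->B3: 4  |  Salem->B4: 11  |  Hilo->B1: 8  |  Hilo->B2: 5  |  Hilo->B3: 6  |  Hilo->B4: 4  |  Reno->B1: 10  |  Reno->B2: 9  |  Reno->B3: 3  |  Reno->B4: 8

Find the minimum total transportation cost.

975

One minimum-cost allocation:
  Salem→B3: 90 × $4 = $360
  Hilo→B1: 10 × $8 = $80
  Hilo→B2: 25 × $5 = $125
  Hilo→B4: 50 × $4 = $200
  Reno→B3: 70 × $3 = $210
Total = 360 + 80 + 125 + 200 + 210 = $975.
(Supply check: Salem ships 90; Hilo ships 85; Reno ships 70.)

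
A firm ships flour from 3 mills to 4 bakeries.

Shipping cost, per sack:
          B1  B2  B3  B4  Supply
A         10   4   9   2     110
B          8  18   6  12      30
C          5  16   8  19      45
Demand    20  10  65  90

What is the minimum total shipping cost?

One minimum-cost allocation:
  A→B2: 10 sacks
  A→B3: 10 sacks
  A→B4: 90 sacks
  B→B3: 30 sacks
  C→B1: 20 sacks
  C→B3: 25 sacks
Total cost = 790.
(Supply check: A ships 110; B ships 30; C ships 45.)

790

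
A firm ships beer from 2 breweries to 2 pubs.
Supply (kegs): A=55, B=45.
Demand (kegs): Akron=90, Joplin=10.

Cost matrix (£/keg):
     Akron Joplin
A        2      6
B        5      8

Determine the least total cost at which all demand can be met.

365

A cheapest plan:
  A–Akron: 55 × £2 = £110
  B–Akron: 35 × £5 = £175
  B–Joplin: 10 × £8 = £80
Total = 110 + 175 + 80 = £365.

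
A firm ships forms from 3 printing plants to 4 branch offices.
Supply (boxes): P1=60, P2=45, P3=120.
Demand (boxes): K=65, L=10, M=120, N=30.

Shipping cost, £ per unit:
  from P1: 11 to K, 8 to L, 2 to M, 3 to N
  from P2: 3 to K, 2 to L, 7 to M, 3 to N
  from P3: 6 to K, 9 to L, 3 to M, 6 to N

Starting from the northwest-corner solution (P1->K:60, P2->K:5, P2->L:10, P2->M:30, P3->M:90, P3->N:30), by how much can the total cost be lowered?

Current plan cost = 60·11 + 5·3 + 10·2 + 30·7 + 90·3 + 30·6 = £1355.
Optimal plan:
  P1–M: 30 boxes
  P1–N: 30 boxes
  P2–K: 35 boxes
  P2–L: 10 boxes
  P3–K: 30 boxes
  P3–M: 90 boxes
Optimal cost = £725.
Saving = 1355 − 725 = £630.

630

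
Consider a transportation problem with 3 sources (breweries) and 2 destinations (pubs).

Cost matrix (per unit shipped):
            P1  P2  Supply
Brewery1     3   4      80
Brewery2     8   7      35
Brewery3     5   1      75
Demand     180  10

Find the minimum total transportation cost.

An optimal shipping plan:
  Brewery1→P1: 80 × 3 = 240
  Brewery2→P1: 35 × 8 = 280
  Brewery3→P1: 65 × 5 = 325
  Brewery3→P2: 10 × 1 = 10
Total = 240 + 280 + 325 + 10 = 855.

855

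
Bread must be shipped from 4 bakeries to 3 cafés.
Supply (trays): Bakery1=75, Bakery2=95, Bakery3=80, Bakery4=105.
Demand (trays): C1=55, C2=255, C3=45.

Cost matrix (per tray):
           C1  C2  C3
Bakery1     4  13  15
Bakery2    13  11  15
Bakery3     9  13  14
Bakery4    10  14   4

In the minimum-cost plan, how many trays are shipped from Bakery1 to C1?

55

The minimum-cost plan:
  Bakery1–C1: 55 trays
  Bakery1–C2: 20 trays
  Bakery2–C2: 95 trays
  Bakery3–C2: 80 trays
  Bakery4–C2: 60 trays
  Bakery4–C3: 45 trays
Total cost = 3585.
So Bakery1→C1 carries 55 trays.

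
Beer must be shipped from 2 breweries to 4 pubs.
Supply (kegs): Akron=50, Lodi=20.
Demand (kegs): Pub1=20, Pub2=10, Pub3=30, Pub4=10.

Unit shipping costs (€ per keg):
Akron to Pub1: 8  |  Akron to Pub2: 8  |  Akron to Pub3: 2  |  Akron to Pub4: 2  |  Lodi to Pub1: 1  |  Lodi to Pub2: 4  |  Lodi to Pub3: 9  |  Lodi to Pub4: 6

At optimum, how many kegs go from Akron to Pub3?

30

Solving gives:
  Akron->Pub2: 10 × €8 = €80
  Akron->Pub3: 30 × €2 = €60
  Akron->Pub4: 10 × €2 = €20
  Lodi->Pub1: 20 × €1 = €20
Total cost = €180.
So Akron→Pub3 carries 30 kegs.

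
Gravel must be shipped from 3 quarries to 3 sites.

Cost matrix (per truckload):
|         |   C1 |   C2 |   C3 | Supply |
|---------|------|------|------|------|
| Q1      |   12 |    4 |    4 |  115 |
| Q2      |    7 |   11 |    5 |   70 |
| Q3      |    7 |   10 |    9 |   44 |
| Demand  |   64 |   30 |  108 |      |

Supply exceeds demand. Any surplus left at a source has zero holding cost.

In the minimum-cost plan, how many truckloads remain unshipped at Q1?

Minimum-cost shipments:
  Q1→C2: 30 × 4 = 120
  Q1→C3: 85 × 4 = 340
  Q2→C1: 47 × 7 = 329
  Q2→C3: 23 × 5 = 115
  Q3→C1: 17 × 7 = 119
Total cost = 1023.
Q1 ships 115 of its 115, leaving 0.

0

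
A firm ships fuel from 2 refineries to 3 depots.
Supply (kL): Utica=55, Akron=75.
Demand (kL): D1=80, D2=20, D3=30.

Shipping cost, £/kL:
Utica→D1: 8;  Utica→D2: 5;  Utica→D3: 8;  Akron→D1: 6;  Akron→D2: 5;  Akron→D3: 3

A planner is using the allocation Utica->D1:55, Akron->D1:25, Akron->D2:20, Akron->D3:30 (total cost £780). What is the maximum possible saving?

40

Current plan cost = 55·8 + 25·6 + 20·5 + 30·3 = £780.
Optimal plan:
  Utica–D1: 35 × £8 = £280
  Utica–D2: 20 × £5 = £100
  Akron–D1: 45 × £6 = £270
  Akron–D3: 30 × £3 = £90
Optimal cost = £740.
Saving = 780 − 740 = £40.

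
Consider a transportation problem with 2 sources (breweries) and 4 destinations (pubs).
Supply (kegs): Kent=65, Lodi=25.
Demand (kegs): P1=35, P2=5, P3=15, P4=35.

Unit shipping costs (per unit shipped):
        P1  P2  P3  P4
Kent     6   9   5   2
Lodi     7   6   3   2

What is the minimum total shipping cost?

355

An optimal shipping plan:
  Kent->P1: 35 × 6 = 210
  Kent->P4: 30 × 2 = 60
  Lodi->P2: 5 × 6 = 30
  Lodi->P3: 15 × 3 = 45
  Lodi->P4: 5 × 2 = 10
Total = 210 + 60 + 30 + 45 + 10 = 355.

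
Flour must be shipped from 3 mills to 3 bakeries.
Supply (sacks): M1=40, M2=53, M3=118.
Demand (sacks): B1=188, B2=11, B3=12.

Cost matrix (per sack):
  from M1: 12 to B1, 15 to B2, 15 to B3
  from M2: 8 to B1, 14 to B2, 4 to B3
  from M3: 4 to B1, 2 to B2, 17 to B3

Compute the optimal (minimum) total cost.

1306

One minimum-cost allocation:
  M1 to B1: 40 × 12 = 480
  M2 to B1: 41 × 8 = 328
  M2 to B3: 12 × 4 = 48
  M3 to B1: 107 × 4 = 428
  M3 to B2: 11 × 2 = 22
Total = 480 + 328 + 48 + 428 + 22 = 1306.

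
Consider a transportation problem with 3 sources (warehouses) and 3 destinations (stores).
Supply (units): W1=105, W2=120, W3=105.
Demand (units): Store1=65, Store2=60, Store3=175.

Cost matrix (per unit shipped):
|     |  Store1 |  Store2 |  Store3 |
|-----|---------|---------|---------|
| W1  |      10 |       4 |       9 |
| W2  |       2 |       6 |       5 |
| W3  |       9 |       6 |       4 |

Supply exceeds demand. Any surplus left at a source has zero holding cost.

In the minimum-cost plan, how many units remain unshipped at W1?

30

An optimal plan:
  W1–Store2: 60 × 4 = 240
  W1–Store3: 15 × 9 = 135
  W2–Store1: 65 × 2 = 130
  W2–Store3: 55 × 5 = 275
  W3–Store3: 105 × 4 = 420
Total cost = 1200.
W1 ships 75 of its 105, leaving 30.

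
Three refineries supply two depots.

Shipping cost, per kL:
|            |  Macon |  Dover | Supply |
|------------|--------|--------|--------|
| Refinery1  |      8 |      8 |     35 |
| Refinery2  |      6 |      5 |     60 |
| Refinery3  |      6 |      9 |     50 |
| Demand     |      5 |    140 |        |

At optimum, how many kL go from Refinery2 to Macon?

0

Optimal shipments:
  Refinery1–Dover: 35 × 8 = 280
  Refinery2–Dover: 60 × 5 = 300
  Refinery3–Macon: 5 × 6 = 30
  Refinery3–Dover: 45 × 9 = 405
Total cost = 1015.
The route Refinery2→Macon is not used.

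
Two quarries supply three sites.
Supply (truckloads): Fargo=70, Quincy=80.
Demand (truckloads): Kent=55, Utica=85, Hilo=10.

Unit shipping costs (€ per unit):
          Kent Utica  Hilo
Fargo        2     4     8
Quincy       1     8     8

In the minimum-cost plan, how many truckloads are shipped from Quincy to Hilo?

10

Optimal shipments:
  Fargo->Utica: 70 × €4 = €280
  Quincy->Kent: 55 × €1 = €55
  Quincy->Utica: 15 × €8 = €120
  Quincy->Hilo: 10 × €8 = €80
Total cost = €535.
So Quincy→Hilo carries 10 truckloads.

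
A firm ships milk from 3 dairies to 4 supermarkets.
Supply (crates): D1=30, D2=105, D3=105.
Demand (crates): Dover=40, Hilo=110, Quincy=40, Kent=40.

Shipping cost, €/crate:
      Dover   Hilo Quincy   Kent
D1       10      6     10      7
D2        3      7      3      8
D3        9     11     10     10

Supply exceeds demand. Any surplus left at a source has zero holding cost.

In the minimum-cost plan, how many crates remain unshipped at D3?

10

An optimal plan:
  D1–Hilo: 30 crates
  D2–Dover: 40 crates
  D2–Hilo: 25 crates
  D2–Quincy: 40 crates
  D3–Hilo: 55 crates
  D3–Kent: 40 crates
Total cost = €1600.
D3 ships 95 of its 105, leaving 10.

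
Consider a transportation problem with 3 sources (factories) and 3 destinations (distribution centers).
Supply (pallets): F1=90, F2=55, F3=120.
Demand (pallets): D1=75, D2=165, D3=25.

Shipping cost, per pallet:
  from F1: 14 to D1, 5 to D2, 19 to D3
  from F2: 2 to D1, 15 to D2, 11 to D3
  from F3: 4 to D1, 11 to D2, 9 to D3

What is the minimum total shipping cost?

One minimum-cost allocation:
  F1 to D2: 90 × 5 = 450
  F2 to D1: 55 × 2 = 110
  F3 to D1: 20 × 4 = 80
  F3 to D2: 75 × 11 = 825
  F3 to D3: 25 × 9 = 225
Total = 450 + 110 + 80 + 825 + 225 = 1690.
(Supply check: F1 ships 90; F2 ships 55; F3 ships 120.)

1690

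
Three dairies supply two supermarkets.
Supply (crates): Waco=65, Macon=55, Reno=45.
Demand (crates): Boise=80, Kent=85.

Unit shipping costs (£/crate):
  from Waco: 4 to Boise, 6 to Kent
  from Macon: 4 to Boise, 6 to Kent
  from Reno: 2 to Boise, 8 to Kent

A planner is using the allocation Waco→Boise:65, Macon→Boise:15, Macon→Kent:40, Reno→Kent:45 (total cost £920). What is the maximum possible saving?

180

Current plan cost = 65·4 + 15·4 + 40·6 + 45·8 = £920.
Optimal plan:
  Waco to Boise: 35 crates
  Waco to Kent: 30 crates
  Macon to Kent: 55 crates
  Reno to Boise: 45 crates
Optimal cost = £740.
Saving = 920 − 740 = £180.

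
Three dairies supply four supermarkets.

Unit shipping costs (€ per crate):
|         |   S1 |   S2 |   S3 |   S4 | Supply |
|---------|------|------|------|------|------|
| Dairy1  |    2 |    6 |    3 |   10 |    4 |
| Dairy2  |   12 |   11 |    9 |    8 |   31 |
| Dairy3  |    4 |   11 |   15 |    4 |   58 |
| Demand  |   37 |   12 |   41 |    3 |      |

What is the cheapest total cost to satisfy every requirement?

One minimum-cost allocation:
  Dairy1–S3: 4 crates
  Dairy2–S3: 31 crates
  Dairy3–S1: 37 crates
  Dairy3–S2: 12 crates
  Dairy3–S3: 6 crates
  Dairy3–S4: 3 crates
Total cost = €673.

673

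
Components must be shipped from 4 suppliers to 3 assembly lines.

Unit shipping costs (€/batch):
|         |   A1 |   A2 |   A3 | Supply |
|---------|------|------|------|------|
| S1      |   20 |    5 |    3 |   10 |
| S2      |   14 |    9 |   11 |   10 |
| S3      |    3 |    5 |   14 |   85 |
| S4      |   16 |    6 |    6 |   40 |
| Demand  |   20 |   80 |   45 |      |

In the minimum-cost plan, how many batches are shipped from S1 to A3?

The minimum-cost plan:
  S1->A3: 10 × €3 = €30
  S2->A2: 10 × €9 = €90
  S3->A1: 20 × €3 = €60
  S3->A2: 65 × €5 = €325
  S4->A2: 5 × €6 = €30
  S4->A3: 35 × €6 = €210
Total cost = €745.
So S1→A3 carries 10 batches.

10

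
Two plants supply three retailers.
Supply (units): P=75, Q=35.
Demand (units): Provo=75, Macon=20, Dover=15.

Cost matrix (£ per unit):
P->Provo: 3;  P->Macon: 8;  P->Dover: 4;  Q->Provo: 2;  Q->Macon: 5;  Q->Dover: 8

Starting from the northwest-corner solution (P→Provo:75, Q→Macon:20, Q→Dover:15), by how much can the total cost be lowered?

75

Current plan cost = 75·3 + 20·5 + 15·8 = £445.
Optimal plan:
  P→Provo: 60 × £3 = £180
  P→Dover: 15 × £4 = £60
  Q→Provo: 15 × £2 = £30
  Q→Macon: 20 × £5 = £100
Optimal cost = £370.
Saving = 445 − 370 = £75.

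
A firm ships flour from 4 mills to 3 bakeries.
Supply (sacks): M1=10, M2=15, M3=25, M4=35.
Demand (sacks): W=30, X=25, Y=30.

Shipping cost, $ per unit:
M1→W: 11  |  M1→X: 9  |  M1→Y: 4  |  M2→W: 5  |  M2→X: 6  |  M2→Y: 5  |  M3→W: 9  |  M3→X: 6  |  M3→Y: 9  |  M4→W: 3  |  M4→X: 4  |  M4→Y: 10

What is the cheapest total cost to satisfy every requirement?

One minimum-cost allocation:
  M1->Y: 10 × $4 = $40
  M2->Y: 15 × $5 = $75
  M3->X: 20 × $6 = $120
  M3->Y: 5 × $9 = $45
  M4->W: 30 × $3 = $90
  M4->X: 5 × $4 = $20
Total = 40 + 75 + 120 + 45 + 90 + 20 = $390.

390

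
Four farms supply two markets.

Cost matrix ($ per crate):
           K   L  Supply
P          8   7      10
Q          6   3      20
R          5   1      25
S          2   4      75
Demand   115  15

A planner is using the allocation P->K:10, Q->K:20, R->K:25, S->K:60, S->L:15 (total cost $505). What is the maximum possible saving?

90

Current plan cost = 10·8 + 20·6 + 25·5 + 60·2 + 15·4 = $505.
Optimal plan:
  P–K: 10 × $8 = $80
  Q–K: 20 × $6 = $120
  R–K: 10 × $5 = $50
  R–L: 15 × $1 = $15
  S–K: 75 × $2 = $150
Optimal cost = $415.
Saving = 505 − 415 = $90.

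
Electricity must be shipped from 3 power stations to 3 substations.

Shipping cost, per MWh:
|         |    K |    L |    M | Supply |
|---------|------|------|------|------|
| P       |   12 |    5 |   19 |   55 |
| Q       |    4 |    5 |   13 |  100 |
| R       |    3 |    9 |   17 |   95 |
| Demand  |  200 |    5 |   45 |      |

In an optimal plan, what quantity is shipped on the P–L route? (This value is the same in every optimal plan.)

Optimal shipments:
  P→K: 5 × 12 = 60
  P→L: 5 × 5 = 25
  P→M: 45 × 19 = 855
  Q→K: 100 × 4 = 400
  R→K: 95 × 3 = 285
Total cost = 1625.
So P→L carries 5 MWh.

5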